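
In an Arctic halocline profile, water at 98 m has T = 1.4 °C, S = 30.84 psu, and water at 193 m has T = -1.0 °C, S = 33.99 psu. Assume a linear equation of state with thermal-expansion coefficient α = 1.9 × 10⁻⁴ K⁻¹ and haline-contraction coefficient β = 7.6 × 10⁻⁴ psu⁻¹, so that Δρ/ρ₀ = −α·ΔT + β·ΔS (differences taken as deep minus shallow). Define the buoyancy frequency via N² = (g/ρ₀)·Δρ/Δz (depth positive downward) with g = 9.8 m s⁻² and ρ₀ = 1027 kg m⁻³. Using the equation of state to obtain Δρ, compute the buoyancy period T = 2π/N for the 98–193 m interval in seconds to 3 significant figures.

ΔT = -2.4 K, ΔS = +3.15 psu (deep − shallow).
Δρ/ρ₀ = −αΔT + βΔS = 4.56 × 10⁻⁴ + 2.394 × 10⁻³ = 2.85 × 10⁻³, so Δρ ≈ 2.927 kg m⁻³.
N² = (g/ρ₀)·Δρ/Δz = g·(Δρ/ρ₀)/Δz = 9.8 × 2.85 × 10⁻³ / 95 = 2.9400 × 10⁻⁴ s⁻².
N = √(2.9400 × 10⁻⁴) = 0.017146 rad s⁻¹ → T = 2π/N = 366.45 s ≈ 366 s.

366 s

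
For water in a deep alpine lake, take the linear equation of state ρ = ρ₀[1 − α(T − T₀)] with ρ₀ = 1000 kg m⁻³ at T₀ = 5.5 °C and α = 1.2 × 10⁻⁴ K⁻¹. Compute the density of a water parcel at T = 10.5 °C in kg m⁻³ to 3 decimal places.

999.400 kg m⁻³

T − T₀ = +5.0 K.
Bracket = 1 − α·(+5.0) = 1 + (-6.00 × 10⁻⁴) = 0.9994000.
ρ = 1000 × 0.9994000 = 999.400 kg m⁻³.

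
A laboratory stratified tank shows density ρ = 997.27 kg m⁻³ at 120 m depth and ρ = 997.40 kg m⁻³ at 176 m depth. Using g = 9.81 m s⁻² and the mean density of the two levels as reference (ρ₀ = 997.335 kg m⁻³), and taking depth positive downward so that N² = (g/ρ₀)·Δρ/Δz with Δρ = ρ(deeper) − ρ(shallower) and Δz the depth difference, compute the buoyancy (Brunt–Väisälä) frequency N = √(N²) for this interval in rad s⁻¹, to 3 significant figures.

4.78 × 10⁻³ rad s⁻¹

Δρ = 997.40 − 997.27 = 0.13 kg m⁻³ over Δz = 176 − 120 = 56 m.
N² = (9.81/997.335) × (0.13/56) = 2.2834 × 10⁻⁵ s⁻².
N = √(2.2834 × 10⁻⁵) = 4.7785 × 10⁻³ rad s⁻¹ ≈ 4.78 × 10⁻³ rad s⁻¹.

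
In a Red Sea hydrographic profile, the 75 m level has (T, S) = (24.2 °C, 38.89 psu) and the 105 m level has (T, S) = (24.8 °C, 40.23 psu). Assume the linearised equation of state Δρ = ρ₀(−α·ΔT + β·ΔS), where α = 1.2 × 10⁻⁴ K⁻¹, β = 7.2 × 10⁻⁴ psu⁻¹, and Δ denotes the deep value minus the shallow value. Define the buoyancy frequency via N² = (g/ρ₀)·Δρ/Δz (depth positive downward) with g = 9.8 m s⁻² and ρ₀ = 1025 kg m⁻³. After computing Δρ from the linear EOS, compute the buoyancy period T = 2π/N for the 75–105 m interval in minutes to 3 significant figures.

ΔT = +0.6 K, ΔS = +1.34 psu (deep − shallow).
Δρ/ρ₀ = −αΔT + βΔS = -7.20 × 10⁻⁵ + 9.648 × 10⁻⁴ = 8.928 × 10⁻⁴, so Δρ ≈ 0.9151 kg m⁻³.
N² = (g/ρ₀)·Δρ/Δz = g·(Δρ/ρ₀)/Δz = 9.8 × 8.928 × 10⁻⁴ / 30 = 2.9165 × 10⁻⁴ s⁻².
N = √(2.9165 × 10⁻⁴) = 0.017078 rad s⁻¹ → T = 2π/N = 367.91 s = 6.1318 min ≈ 6.13 min.

6.13 min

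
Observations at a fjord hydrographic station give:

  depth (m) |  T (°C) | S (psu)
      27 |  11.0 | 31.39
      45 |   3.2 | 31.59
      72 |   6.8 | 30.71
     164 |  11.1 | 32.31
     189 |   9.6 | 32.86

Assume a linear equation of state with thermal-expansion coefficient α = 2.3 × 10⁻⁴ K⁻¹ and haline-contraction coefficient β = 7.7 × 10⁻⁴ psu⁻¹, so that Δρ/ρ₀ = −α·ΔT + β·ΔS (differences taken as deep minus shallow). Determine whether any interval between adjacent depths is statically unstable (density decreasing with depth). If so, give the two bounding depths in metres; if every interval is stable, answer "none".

Evaluate Δρ/ρ₀ = −αΔT + βΔS across each adjacent pair:
  27–45 m: −αΔT+βΔS = −(2.3 × 10⁻⁴)(-7.8)+(7.7 × 10⁻⁴)(+0.20) = 1.9 × 10⁻³ → stable
  45–72 m: −αΔT+βΔS = −(2.3 × 10⁻⁴)(+3.6)+(7.7 × 10⁻⁴)(-0.88) = -1.5 × 10⁻³ → UNSTABLE
  72–164 m: −αΔT+βΔS = −(2.3 × 10⁻⁴)(+4.3)+(7.7 × 10⁻⁴)(+1.60) = 2.4 × 10⁻⁴ → stable
  164–189 m: −αΔT+βΔS = −(2.3 × 10⁻⁴)(-1.5)+(7.7 × 10⁻⁴)(+0.55) = 7.7 × 10⁻⁴ → stable
The 45–72 m interval has Δρ < 0: lighter water underlies denser water.

45–72 m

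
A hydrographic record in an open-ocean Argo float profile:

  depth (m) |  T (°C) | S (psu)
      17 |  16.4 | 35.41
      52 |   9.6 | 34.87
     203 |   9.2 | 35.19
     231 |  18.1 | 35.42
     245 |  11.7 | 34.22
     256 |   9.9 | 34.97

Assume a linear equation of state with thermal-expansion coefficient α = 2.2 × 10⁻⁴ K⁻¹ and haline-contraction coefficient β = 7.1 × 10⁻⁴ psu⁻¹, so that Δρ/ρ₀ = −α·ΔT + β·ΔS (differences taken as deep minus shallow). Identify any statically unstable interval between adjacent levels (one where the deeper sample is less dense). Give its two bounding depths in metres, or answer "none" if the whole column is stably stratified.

Evaluate Δρ/ρ₀ = −αΔT + βΔS across each adjacent pair:
  17–52 m: −αΔT+βΔS = −(2.2 × 10⁻⁴)(-6.8)+(7.1 × 10⁻⁴)(-0.54) = 1.1 × 10⁻³ → stable
  52–203 m: −αΔT+βΔS = −(2.2 × 10⁻⁴)(-0.4)+(7.1 × 10⁻⁴)(+0.32) = 3.2 × 10⁻⁴ → stable
  203–231 m: −αΔT+βΔS = −(2.2 × 10⁻⁴)(+8.9)+(7.1 × 10⁻⁴)(+0.23) = -1.8 × 10⁻³ → UNSTABLE
  231–245 m: −αΔT+βΔS = −(2.2 × 10⁻⁴)(-6.4)+(7.1 × 10⁻⁴)(-1.20) = 5.6 × 10⁻⁴ → stable
  245–256 m: −αΔT+βΔS = −(2.2 × 10⁻⁴)(-1.8)+(7.1 × 10⁻⁴)(+0.75) = 9.3 × 10⁻⁴ → stable
The 203–231 m interval has Δρ < 0: lighter water underlies denser water.

203–231 m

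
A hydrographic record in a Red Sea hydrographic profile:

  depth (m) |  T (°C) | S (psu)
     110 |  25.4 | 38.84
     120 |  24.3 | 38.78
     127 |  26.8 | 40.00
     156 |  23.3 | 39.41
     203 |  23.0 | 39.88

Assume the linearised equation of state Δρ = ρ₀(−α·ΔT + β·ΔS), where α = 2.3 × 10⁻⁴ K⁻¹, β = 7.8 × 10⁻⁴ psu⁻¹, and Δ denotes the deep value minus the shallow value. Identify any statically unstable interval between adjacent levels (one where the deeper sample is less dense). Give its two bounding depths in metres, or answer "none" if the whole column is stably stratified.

Evaluate Δρ/ρ₀ = −αΔT + βΔS across each adjacent pair:
  110–120 m: −αΔT+βΔS = −(2.3 × 10⁻⁴)(-1.1)+(7.8 × 10⁻⁴)(-0.06) = 2.1 × 10⁻⁴ → stable
  120–127 m: −αΔT+βΔS = −(2.3 × 10⁻⁴)(+2.5)+(7.8 × 10⁻⁴)(+1.22) = 3.8 × 10⁻⁴ → stable
  127–156 m: −αΔT+βΔS = −(2.3 × 10⁻⁴)(-3.5)+(7.8 × 10⁻⁴)(-0.59) = 3.4 × 10⁻⁴ → stable
  156–203 m: −αΔT+βΔS = −(2.3 × 10⁻⁴)(-0.3)+(7.8 × 10⁻⁴)(+0.47) = 4.4 × 10⁻⁴ → stable
Every interval has Δρ > 0: the column is stably stratified throughout.

none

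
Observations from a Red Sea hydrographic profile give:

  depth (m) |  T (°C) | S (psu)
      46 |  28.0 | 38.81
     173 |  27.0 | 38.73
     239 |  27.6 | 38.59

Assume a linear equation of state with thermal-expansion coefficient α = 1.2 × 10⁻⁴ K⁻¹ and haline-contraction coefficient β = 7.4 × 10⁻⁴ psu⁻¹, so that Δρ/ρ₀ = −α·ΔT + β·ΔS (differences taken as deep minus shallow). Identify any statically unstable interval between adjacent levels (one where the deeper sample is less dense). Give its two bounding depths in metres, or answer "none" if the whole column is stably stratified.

Evaluate Δρ/ρ₀ = −αΔT + βΔS across each adjacent pair:
  46–173 m: −αΔT+βΔS = −(1.2 × 10⁻⁴)(-1.0)+(7.4 × 10⁻⁴)(-0.08) = 6.1 × 10⁻⁵ → stable
  173–239 m: −αΔT+βΔS = −(1.2 × 10⁻⁴)(+0.6)+(7.4 × 10⁻⁴)(-0.14) = -1.8 × 10⁻⁴ → UNSTABLE
The 173–239 m interval has Δρ < 0: lighter water underlies denser water.

173–239 m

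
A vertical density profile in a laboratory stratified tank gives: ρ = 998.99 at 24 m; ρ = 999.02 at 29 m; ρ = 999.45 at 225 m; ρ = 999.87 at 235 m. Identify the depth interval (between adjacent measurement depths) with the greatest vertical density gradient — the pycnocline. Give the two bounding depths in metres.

Compute the density gradient over each adjacent pair:
  24–29 m: Δρ/Δz = 0.03/5 = 6.0 × 10⁻³ kg m⁻⁴
  29–225 m: Δρ/Δz = 0.43/196 = 2.2 × 10⁻³ kg m⁻⁴
  225–235 m: Δρ/Δz = 0.42/10 = 0.042 kg m⁻⁴
The largest gradient is in the 225–235 m interval — the pycnocline.

225–235 m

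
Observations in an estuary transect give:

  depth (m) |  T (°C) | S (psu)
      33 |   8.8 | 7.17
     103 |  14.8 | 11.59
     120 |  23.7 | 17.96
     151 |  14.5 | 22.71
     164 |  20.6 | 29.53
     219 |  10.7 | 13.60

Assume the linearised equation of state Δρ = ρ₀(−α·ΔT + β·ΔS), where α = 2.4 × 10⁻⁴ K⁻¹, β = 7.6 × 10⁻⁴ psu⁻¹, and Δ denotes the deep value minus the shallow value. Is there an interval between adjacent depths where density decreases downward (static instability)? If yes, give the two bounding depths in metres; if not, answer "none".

Evaluate Δρ/ρ₀ = −αΔT + βΔS across each adjacent pair:
  33–103 m: −αΔT+βΔS = −(2.4 × 10⁻⁴)(+6.0)+(7.6 × 10⁻⁴)(+4.42) = 1.9 × 10⁻³ → stable
  103–120 m: −αΔT+βΔS = −(2.4 × 10⁻⁴)(+8.9)+(7.6 × 10⁻⁴)(+6.37) = 2.7 × 10⁻³ → stable
  120–151 m: −αΔT+βΔS = −(2.4 × 10⁻⁴)(-9.2)+(7.6 × 10⁻⁴)(+4.75) = 5.8 × 10⁻³ → stable
  151–164 m: −αΔT+βΔS = −(2.4 × 10⁻⁴)(+6.1)+(7.6 × 10⁻⁴)(+6.82) = 3.7 × 10⁻³ → stable
  164–219 m: −αΔT+βΔS = −(2.4 × 10⁻⁴)(-9.9)+(7.6 × 10⁻⁴)(-15.93) = -9.7 × 10⁻³ → UNSTABLE
The 164–219 m interval has Δρ < 0: lighter water underlies denser water.

164–219 m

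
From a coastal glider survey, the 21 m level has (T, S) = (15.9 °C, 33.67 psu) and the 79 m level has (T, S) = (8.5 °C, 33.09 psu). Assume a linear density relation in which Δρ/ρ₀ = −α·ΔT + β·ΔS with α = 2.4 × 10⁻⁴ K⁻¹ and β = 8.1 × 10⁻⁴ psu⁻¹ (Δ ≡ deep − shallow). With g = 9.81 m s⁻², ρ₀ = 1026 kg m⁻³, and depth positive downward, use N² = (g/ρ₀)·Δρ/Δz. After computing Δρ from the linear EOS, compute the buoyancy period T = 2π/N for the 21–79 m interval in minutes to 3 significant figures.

ΔT = -7.4 K, ΔS = -0.58 psu (deep − shallow).
Δρ/ρ₀ = −αΔT + βΔS = 1.776 × 10⁻³ − 4.698 × 10⁻⁴ = 1.3062 × 10⁻³, so Δρ ≈ 1.340 kg m⁻³.
N² = (g/ρ₀)·Δρ/Δz = g·(Δρ/ρ₀)/Δz = 9.81 × 1.3062 × 10⁻³ / 58 = 2.2093 × 10⁻⁴ s⁻².
N = √(2.2093 × 10⁻⁴) = 0.014864 rad s⁻¹ → T = 2π/N = 422.71 s = 7.0452 min ≈ 7.05 min.

7.05 min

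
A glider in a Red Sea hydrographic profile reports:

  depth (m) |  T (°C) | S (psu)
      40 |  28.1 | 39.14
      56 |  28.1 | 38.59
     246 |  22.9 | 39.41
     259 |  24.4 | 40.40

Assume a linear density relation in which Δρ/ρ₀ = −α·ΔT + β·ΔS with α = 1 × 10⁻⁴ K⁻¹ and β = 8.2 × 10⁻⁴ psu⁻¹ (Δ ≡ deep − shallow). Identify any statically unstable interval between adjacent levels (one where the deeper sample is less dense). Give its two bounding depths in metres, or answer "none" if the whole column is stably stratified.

Evaluate Δρ/ρ₀ = −αΔT + βΔS across each adjacent pair:
  40–56 m: −αΔT+βΔS = −(1 × 10⁻⁴)(+0.0)+(8.2 × 10⁻⁴)(-0.55) = -4.5 × 10⁻⁴ → UNSTABLE
  56–246 m: −αΔT+βΔS = −(1 × 10⁻⁴)(-5.2)+(8.2 × 10⁻⁴)(+0.82) = 1.2 × 10⁻³ → stable
  246–259 m: −αΔT+βΔS = −(1 × 10⁻⁴)(+1.5)+(8.2 × 10⁻⁴)(+0.99) = 6.6 × 10⁻⁴ → stable
The 40–56 m interval has Δρ < 0: lighter water underlies denser water.

40–56 m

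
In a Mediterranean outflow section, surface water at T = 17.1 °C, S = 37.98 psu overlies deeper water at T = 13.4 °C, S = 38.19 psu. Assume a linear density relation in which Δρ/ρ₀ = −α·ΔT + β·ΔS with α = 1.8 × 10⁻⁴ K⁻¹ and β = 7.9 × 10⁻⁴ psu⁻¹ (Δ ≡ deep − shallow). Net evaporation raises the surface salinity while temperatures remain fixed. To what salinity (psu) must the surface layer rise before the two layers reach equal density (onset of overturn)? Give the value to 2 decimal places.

39.03 psu

Neutral buoyancy requires −α(T_deep − T_surf) + β(S_deep − S_surf′) = 0.
S_surf′ = S_deep − (α/β)·ΔT = 38.19 − (1.8 × 10⁻⁴/7.9 × 10⁻⁴)·(-3.7) = 39.0330 psu.
Increase required: 39.0330 − 37.98 = 1.0530 psu.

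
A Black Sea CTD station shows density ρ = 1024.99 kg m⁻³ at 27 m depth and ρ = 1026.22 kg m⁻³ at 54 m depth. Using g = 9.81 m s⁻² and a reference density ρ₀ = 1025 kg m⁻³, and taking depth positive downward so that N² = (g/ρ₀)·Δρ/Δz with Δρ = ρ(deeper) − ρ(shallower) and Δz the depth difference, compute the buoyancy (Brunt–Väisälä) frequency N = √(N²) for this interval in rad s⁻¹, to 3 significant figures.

Δρ = 1026.22 − 1024.99 = 1.23 kg m⁻³ over Δz = 54 − 27 = 27 m.
N² = (9.81/1025) × (1.23/27) = 4.3600 × 10⁻⁴ s⁻².
N = √(4.3600 × 10⁻⁴) = 0.020881 rad s⁻¹ ≈ 0.0209 rad s⁻¹.

0.0209 rad s⁻¹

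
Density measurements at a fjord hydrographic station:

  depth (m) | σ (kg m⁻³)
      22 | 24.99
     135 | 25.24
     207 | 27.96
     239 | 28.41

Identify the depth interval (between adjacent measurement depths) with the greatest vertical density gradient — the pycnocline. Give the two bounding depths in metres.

135–207 m

Compute the density gradient over each adjacent pair:
  22–135 m: Δρ/Δz = 0.25/113 = 2.2 × 10⁻³ kg m⁻⁴
  135–207 m: Δρ/Δz = 2.72/72 = 0.038 kg m⁻⁴
  207–239 m: Δρ/Δz = 0.45/32 = 0.014 kg m⁻⁴
The largest gradient is in the 135–207 m interval — the pycnocline.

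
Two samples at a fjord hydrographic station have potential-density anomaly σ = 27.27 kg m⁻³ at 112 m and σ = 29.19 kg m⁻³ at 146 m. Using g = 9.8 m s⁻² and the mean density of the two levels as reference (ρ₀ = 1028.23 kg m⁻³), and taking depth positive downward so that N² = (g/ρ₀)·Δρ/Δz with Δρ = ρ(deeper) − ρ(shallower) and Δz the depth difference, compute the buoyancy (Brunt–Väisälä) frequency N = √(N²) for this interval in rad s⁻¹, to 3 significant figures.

Δρ = 1029.19 − 1027.27 = 1.92 kg m⁻³ over Δz = 146 − 112 = 34 m.
N² = (9.8/1028.23) × (1.92/34) = 5.3822 × 10⁻⁴ s⁻².
N = √(5.3822 × 10⁻⁴) = 0.023200 rad s⁻¹ ≈ 0.0232 rad s⁻¹.

0.0232 rad s⁻¹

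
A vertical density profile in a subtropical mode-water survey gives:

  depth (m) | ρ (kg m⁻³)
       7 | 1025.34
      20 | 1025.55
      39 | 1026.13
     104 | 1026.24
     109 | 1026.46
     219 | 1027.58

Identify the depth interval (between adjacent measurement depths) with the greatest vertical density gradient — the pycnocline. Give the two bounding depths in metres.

Compute the density gradient over each adjacent pair:
  7–20 m: Δρ/Δz = 0.21/13 = 0.016 kg m⁻⁴
  20–39 m: Δρ/Δz = 0.58/19 = 0.031 kg m⁻⁴
  39–104 m: Δρ/Δz = 0.11/65 = 1.7 × 10⁻³ kg m⁻⁴
  104–109 m: Δρ/Δz = 0.22/5 = 0.044 kg m⁻⁴
  109–219 m: Δρ/Δz = 1.12/110 = 0.010 kg m⁻⁴
The largest gradient is in the 104–109 m interval — the pycnocline.

104–109 m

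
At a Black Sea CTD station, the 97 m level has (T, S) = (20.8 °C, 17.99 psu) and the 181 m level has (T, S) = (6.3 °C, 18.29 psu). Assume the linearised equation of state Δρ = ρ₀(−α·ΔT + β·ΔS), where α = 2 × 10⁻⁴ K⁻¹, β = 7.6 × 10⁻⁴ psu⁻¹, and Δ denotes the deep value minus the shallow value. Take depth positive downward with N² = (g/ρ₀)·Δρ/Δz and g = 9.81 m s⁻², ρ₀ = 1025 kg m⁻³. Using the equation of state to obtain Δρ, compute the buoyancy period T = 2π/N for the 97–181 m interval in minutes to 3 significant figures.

ΔT = -14.5 K, ΔS = +0.30 psu (deep − shallow).
Δρ/ρ₀ = −αΔT + βΔS = 2.90 × 10⁻³ + 2.28 × 10⁻⁴ = 3.128 × 10⁻³, so Δρ ≈ 3.206 kg m⁻³.
N² = (g/ρ₀)·Δρ/Δz = g·(Δρ/ρ₀)/Δz = 9.81 × 3.128 × 10⁻³ / 84 = 3.6531 × 10⁻⁴ s⁻².
N = √(3.6531 × 10⁻⁴) = 0.019113 rad s⁻¹ → T = 2π/N = 328.74 s = 5.4790 min ≈ 5.48 min.

5.48 min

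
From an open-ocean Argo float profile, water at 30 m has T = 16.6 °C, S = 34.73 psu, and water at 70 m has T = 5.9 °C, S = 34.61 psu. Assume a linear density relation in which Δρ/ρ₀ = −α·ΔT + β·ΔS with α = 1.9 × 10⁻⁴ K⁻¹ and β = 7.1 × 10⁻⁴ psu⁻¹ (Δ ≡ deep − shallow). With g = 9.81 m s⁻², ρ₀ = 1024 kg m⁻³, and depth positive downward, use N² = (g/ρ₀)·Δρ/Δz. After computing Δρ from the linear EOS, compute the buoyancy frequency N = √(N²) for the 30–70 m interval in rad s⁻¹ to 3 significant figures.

0.0219 rad s⁻¹

ΔT = -10.7 K, ΔS = -0.12 psu (deep − shallow).
Δρ/ρ₀ = −αΔT + βΔS = 2.033 × 10⁻³ − 8.52 × 10⁻⁵ = 1.9478 × 10⁻³, so Δρ ≈ 1.995 kg m⁻³.
N² = (g/ρ₀)·Δρ/Δz = g·(Δρ/ρ₀)/Δz = 9.81 × 1.9478 × 10⁻³ / 40 = 4.7770 × 10⁻⁴ s⁻².
N = √(4.7770 × 10⁻⁴) = 0.021856 rad s⁻¹ ≈ 0.0219 rad s⁻¹.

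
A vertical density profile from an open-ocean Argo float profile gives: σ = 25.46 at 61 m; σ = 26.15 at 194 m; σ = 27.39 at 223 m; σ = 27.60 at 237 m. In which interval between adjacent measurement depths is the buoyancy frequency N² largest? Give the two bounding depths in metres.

194–223 m

Compute the density gradient over each adjacent pair:
  61–194 m: Δρ/Δz = 0.69/133 = 5.2 × 10⁻³ kg m⁻⁴
  194–223 m: Δρ/Δz = 1.24/29 = 0.043 kg m⁻⁴
  223–237 m: Δρ/Δz = 0.21/14 = 0.015 kg m⁻⁴
The largest gradient is in the 194–223 m interval — the pycnocline.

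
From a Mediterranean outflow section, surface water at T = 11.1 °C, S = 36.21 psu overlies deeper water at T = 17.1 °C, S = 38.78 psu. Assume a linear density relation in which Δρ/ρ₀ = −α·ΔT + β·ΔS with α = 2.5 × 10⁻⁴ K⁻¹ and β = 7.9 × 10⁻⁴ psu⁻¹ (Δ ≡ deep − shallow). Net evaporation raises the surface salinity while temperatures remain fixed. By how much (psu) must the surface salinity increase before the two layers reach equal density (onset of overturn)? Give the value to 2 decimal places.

Neutral buoyancy requires −α(T_deep − T_surf) + β(S_deep − S_surf′) = 0.
S_surf′ = S_deep − (α/β)·ΔT = 38.78 − (2.5 × 10⁻⁴/7.9 × 10⁻⁴)·(+6.0) = 36.8813 psu.
Increase required: 36.8813 − 36.21 = 0.6713 psu.

0.67 psu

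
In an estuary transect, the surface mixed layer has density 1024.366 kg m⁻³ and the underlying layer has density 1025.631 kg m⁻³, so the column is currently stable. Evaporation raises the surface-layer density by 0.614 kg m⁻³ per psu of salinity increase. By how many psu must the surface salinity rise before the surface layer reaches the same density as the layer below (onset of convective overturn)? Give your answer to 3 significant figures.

Density deficit of the surface layer: 1025.631 − 1024.366 = 1.265 kg m⁻³.
Required change = 1.265 / 0.614 = 2.06 psu.

2.06 psu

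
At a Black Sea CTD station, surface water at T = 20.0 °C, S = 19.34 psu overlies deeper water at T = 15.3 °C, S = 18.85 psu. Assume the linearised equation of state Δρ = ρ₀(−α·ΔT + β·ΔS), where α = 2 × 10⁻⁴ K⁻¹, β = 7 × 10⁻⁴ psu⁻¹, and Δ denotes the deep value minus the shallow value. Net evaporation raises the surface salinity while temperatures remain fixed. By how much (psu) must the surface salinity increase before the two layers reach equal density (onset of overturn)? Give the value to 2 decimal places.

0.85 psu

Neutral buoyancy requires −α(T_deep − T_surf) + β(S_deep − S_surf′) = 0.
S_surf′ = S_deep − (α/β)·ΔT = 18.85 − (2 × 10⁻⁴/7 × 10⁻⁴)·(-4.7) = 20.1929 psu.
Increase required: 20.1929 − 19.34 = 0.8529 psu.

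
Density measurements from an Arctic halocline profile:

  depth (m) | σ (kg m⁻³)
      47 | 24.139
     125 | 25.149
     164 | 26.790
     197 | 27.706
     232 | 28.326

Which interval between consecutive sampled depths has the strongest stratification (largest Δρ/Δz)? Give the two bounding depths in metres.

Compute the density gradient over each adjacent pair:
  47–125 m: Δρ/Δz = 1.010/78 = 0.013 kg m⁻⁴
  125–164 m: Δρ/Δz = 1.641/39 = 0.042 kg m⁻⁴
  164–197 m: Δρ/Δz = 0.916/33 = 0.028 kg m⁻⁴
  197–232 m: Δρ/Δz = 0.620/35 = 0.018 kg m⁻⁴
The largest gradient is in the 125–164 m interval — the pycnocline.

125–164 m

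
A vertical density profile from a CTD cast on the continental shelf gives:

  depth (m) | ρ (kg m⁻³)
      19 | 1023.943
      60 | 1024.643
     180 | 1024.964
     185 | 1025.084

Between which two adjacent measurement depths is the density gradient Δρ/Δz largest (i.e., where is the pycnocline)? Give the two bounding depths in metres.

Compute the density gradient over each adjacent pair:
  19–60 m: Δρ/Δz = 0.700/41 = 0.017 kg m⁻⁴
  60–180 m: Δρ/Δz = 0.321/120 = 2.7 × 10⁻³ kg m⁻⁴
  180–185 m: Δρ/Δz = 0.120/5 = 0.024 kg m⁻⁴
The largest gradient is in the 180–185 m interval — the pycnocline.

180–185 m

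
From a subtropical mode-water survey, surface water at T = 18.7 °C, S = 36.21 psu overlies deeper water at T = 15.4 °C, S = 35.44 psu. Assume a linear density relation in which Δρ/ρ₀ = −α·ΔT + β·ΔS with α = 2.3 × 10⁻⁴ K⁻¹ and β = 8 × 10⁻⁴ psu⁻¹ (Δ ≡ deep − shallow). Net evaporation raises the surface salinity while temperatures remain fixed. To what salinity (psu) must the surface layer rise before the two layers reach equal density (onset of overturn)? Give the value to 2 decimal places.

36.39 psu

Neutral buoyancy requires −α(T_deep − T_surf) + β(S_deep − S_surf′) = 0.
S_surf′ = S_deep − (α/β)·ΔT = 35.44 − (2.3 × 10⁻⁴/8 × 10⁻⁴)·(-3.3) = 36.3887 psu.
Increase required: 36.3887 − 36.21 = 0.1787 psu.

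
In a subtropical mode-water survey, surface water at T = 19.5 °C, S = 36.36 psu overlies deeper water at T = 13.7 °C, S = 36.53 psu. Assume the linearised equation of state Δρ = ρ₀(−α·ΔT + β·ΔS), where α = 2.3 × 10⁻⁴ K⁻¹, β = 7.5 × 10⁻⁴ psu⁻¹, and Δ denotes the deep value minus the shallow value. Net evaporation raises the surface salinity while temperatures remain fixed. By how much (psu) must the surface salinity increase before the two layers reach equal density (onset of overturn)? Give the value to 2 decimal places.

Neutral buoyancy requires −α(T_deep − T_surf) + β(S_deep − S_surf′) = 0.
S_surf′ = S_deep − (α/β)·ΔT = 36.53 − (2.3 × 10⁻⁴/7.5 × 10⁻⁴)·(-5.8) = 38.3087 psu.
Increase required: 38.3087 − 36.36 = 1.9487 psu.

1.95 psu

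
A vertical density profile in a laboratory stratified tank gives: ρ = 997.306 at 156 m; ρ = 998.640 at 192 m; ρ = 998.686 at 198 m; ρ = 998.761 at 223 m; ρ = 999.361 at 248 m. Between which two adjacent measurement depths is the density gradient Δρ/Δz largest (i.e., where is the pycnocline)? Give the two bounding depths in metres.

Compute the density gradient over each adjacent pair:
  156–192 m: Δρ/Δz = 1.334/36 = 0.037 kg m⁻⁴
  192–198 m: Δρ/Δz = 0.046/6 = 7.7 × 10⁻³ kg m⁻⁴
  198–223 m: Δρ/Δz = 0.075/25 = 3.0 × 10⁻³ kg m⁻⁴
  223–248 m: Δρ/Δz = 0.600/25 = 0.024 kg m⁻⁴
The largest gradient is in the 156–192 m interval — the pycnocline.

156–192 m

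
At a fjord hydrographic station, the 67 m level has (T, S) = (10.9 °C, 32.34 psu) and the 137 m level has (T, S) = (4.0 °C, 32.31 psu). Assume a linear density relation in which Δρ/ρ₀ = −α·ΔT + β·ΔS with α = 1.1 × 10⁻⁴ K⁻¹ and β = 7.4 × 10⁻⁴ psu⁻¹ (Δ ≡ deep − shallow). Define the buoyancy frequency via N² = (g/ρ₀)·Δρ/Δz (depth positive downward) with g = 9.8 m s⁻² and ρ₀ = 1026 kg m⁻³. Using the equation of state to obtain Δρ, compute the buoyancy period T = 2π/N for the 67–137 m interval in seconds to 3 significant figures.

619 s

ΔT = -6.9 K, ΔS = -0.03 psu (deep − shallow).
Δρ/ρ₀ = −αΔT + βΔS = 7.59 × 10⁻⁴ − 2.22 × 10⁻⁵ = 7.368 × 10⁻⁴, so Δρ ≈ 0.7560 kg m⁻³.
N² = (g/ρ₀)·Δρ/Δz = g·(Δρ/ρ₀)/Δz = 9.8 × 7.368 × 10⁻⁴ / 70 = 1.0315 × 10⁻⁴ s⁻².
N = √(1.0315 × 10⁻⁴) = 0.010156 rad s⁻¹ → T = 2π/N = 618.67 s ≈ 619 s.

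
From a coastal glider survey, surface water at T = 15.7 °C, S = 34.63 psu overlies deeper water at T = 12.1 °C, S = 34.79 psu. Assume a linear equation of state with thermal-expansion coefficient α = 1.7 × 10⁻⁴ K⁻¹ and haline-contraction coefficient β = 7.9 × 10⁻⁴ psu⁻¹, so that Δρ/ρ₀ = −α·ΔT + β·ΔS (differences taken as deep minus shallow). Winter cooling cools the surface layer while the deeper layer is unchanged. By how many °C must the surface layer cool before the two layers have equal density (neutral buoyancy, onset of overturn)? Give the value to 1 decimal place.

Neutral buoyancy requires Δρ = 0, i.e. −α(T_deep − T_surf′) + β(S_deep − S_surf) = 0.
T_surf′ = T_deep − (β/α)·ΔS = 12.1 − (7.9 × 10⁻⁴/1.7 × 10⁻⁴)·(+0.16) = 11.356 °C.
Cooling required: 15.7 − (11.356) = 4.344 °C.

4.3 °C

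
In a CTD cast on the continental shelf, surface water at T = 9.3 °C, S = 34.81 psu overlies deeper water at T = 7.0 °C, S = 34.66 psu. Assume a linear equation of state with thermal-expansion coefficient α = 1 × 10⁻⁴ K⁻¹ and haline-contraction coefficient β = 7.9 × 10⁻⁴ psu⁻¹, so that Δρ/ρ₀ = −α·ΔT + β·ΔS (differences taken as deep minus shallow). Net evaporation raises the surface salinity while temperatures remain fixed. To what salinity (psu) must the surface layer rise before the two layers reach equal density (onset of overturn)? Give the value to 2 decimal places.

34.95 psu

Neutral buoyancy requires −α(T_deep − T_surf) + β(S_deep − S_surf′) = 0.
S_surf′ = S_deep − (α/β)·ΔT = 34.66 − (1 × 10⁻⁴/7.9 × 10⁻⁴)·(-2.3) = 34.9511 psu.
Increase required: 34.9511 − 34.81 = 0.1411 psu.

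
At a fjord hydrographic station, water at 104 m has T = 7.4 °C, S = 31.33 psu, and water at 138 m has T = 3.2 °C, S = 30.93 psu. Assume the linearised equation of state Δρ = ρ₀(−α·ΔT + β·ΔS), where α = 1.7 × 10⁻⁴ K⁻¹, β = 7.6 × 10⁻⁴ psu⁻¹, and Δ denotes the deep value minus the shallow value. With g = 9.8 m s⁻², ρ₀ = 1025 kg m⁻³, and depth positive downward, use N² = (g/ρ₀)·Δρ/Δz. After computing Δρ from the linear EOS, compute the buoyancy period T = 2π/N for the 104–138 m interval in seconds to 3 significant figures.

578 s

ΔT = -4.2 K, ΔS = -0.40 psu (deep − shallow).
Δρ/ρ₀ = −αΔT + βΔS = 7.14 × 10⁻⁴ − 3.04 × 10⁻⁴ = 4.10 × 10⁻⁴, so Δρ ≈ 0.4203 kg m⁻³.
N² = (g/ρ₀)·Δρ/Δz = g·(Δρ/ρ₀)/Δz = 9.8 × 4.10 × 10⁻⁴ / 34 = 1.1818 × 10⁻⁴ s⁻².
N = √(1.1818 × 10⁻⁴) = 0.010871 rad s⁻¹ → T = 2π/N = 577.98 s ≈ 578 s.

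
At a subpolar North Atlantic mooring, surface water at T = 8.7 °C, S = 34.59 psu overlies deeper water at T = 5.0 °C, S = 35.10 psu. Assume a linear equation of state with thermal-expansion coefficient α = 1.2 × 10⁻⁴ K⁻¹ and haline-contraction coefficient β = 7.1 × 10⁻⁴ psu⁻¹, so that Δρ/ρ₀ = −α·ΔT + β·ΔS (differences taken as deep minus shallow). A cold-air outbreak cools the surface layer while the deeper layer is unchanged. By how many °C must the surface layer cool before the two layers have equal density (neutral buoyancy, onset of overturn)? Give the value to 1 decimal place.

Neutral buoyancy requires Δρ = 0, i.e. −α(T_deep − T_surf′) + β(S_deep − S_surf) = 0.
T_surf′ = T_deep − (β/α)·ΔS = 5.0 − (7.1 × 10⁻⁴/1.2 × 10⁻⁴)·(+0.51) = 1.982 °C.
Cooling required: 8.7 − (1.982) = 6.718 °C.

6.7 °C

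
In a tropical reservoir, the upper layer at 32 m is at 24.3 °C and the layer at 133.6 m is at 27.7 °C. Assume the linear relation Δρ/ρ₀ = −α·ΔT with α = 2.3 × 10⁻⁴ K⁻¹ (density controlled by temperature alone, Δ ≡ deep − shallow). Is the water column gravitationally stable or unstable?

ΔT = 27.7 − 24.3 = +3.4 K, so Δρ/ρ₀ = −αΔT = -7.82 × 10⁻⁴.
Δρ/ρ₀ < 0, so Δρ < 0: deeper water is lighter → statically unstable; the column would overturn.

unstable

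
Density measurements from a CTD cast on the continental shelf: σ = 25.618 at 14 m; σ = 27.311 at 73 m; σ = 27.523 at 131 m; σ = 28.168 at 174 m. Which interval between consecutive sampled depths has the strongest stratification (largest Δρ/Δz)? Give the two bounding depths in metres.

Compute the density gradient over each adjacent pair:
  14–73 m: Δρ/Δz = 1.693/59 = 0.029 kg m⁻⁴
  73–131 m: Δρ/Δz = 0.212/58 = 3.7 × 10⁻³ kg m⁻⁴
  131–174 m: Δρ/Δz = 0.645/43 = 0.015 kg m⁻⁴
The largest gradient is in the 14–73 m interval — the pycnocline.

14–73 m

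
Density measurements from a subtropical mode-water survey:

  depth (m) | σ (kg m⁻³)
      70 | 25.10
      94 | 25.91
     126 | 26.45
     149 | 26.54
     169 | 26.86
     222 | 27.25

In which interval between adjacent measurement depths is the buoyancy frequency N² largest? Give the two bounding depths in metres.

70–94 m

Compute the density gradient over each adjacent pair:
  70–94 m: Δρ/Δz = 0.81/24 = 0.034 kg m⁻⁴
  94–126 m: Δρ/Δz = 0.54/32 = 0.017 kg m⁻⁴
  126–149 m: Δρ/Δz = 0.09/23 = 3.9 × 10⁻³ kg m⁻⁴
  149–169 m: Δρ/Δz = 0.32/20 = 0.016 kg m⁻⁴
  169–222 m: Δρ/Δz = 0.39/53 = 7.4 × 10⁻³ kg m⁻⁴
The largest gradient is in the 70–94 m interval — the pycnocline.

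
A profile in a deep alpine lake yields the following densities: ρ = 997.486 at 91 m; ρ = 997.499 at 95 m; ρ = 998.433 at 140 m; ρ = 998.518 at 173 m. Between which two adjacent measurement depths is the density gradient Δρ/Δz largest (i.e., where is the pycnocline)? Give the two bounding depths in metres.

95–140 m

Compute the density gradient over each adjacent pair:
  91–95 m: Δρ/Δz = 0.013/4 = 3.2 × 10⁻³ kg m⁻⁴
  95–140 m: Δρ/Δz = 0.934/45 = 0.021 kg m⁻⁴
  140–173 m: Δρ/Δz = 0.085/33 = 2.6 × 10⁻³ kg m⁻⁴
The largest gradient is in the 95–140 m interval — the pycnocline.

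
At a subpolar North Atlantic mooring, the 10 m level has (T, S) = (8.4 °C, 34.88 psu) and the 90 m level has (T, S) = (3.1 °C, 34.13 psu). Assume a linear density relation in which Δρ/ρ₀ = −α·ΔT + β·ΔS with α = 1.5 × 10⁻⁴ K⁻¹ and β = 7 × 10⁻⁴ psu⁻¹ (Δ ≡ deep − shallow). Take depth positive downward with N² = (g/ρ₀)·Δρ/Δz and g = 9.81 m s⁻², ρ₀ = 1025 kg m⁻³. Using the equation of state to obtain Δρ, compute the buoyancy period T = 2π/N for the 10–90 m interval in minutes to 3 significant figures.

ΔT = -5.3 K, ΔS = -0.75 psu (deep − shallow).
Δρ/ρ₀ = −αΔT + βΔS = 7.95 × 10⁻⁴ − 5.25 × 10⁻⁴ = 2.70 × 10⁻⁴, so Δρ ≈ 0.2767 kg m⁻³.
N² = (g/ρ₀)·Δρ/Δz = g·(Δρ/ρ₀)/Δz = 9.81 × 2.70 × 10⁻⁴ / 80 = 3.3109 × 10⁻⁵ s⁻².
N = √(3.3109 × 10⁻⁵) = 5.7540 × 10⁻³ rad s⁻¹ → T = 2π/N = 1.0920 × 10³ s = 18.200 min ≈ 18.2 min.

18.2 min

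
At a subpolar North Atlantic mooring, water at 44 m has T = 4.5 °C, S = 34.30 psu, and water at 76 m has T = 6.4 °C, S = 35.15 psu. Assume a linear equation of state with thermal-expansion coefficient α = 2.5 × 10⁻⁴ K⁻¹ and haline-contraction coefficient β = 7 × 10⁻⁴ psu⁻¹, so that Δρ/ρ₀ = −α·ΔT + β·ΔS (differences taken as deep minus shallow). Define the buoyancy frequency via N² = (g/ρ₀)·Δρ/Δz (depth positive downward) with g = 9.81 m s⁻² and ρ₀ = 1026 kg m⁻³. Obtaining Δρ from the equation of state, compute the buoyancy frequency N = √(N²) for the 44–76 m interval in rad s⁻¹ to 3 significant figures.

ΔT = +1.9 K, ΔS = +0.85 psu (deep − shallow).
Δρ/ρ₀ = −αΔT + βΔS = -4.75 × 10⁻⁴ + 5.95 × 10⁻⁴ = 1.20 × 10⁻⁴, so Δρ ≈ 0.1231 kg m⁻³.
N² = (g/ρ₀)·Δρ/Δz = g·(Δρ/ρ₀)/Δz = 9.81 × 1.20 × 10⁻⁴ / 32 = 3.6787 × 10⁻⁵ s⁻².
N = √(3.6787 × 10⁻⁵) = 6.0652 × 10⁻³ rad s⁻¹ ≈ 6.07 × 10⁻³ rad s⁻¹.

6.07 × 10⁻³ rad s⁻¹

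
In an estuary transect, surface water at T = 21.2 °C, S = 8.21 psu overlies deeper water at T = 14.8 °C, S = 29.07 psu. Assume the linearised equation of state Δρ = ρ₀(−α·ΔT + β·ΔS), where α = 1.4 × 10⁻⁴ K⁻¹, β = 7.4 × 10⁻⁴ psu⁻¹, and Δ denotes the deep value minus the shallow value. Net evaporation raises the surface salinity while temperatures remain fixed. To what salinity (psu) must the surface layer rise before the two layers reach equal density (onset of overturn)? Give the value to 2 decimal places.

30.28 psu

Neutral buoyancy requires −α(T_deep − T_surf) + β(S_deep − S_surf′) = 0.
S_surf′ = S_deep − (α/β)·ΔT = 29.07 − (1.4 × 10⁻⁴/7.4 × 10⁻⁴)·(-6.4) = 30.2808 psu.
Increase required: 30.2808 − 8.21 = 22.0708 psu.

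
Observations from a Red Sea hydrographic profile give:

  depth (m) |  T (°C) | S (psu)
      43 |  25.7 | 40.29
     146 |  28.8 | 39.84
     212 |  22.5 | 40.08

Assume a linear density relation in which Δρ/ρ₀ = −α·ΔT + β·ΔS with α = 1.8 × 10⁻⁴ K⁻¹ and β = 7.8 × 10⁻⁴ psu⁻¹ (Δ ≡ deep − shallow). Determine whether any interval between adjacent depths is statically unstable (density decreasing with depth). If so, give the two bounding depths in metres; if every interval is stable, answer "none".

43–146 m

Evaluate Δρ/ρ₀ = −αΔT + βΔS across each adjacent pair:
  43–146 m: −αΔT+βΔS = −(1.8 × 10⁻⁴)(+3.1)+(7.8 × 10⁻⁴)(-0.45) = -9.1 × 10⁻⁴ → UNSTABLE
  146–212 m: −αΔT+βΔS = −(1.8 × 10⁻⁴)(-6.3)+(7.8 × 10⁻⁴)(+0.24) = 1.3 × 10⁻³ → stable
The 43–146 m interval has Δρ < 0: lighter water underlies denser water.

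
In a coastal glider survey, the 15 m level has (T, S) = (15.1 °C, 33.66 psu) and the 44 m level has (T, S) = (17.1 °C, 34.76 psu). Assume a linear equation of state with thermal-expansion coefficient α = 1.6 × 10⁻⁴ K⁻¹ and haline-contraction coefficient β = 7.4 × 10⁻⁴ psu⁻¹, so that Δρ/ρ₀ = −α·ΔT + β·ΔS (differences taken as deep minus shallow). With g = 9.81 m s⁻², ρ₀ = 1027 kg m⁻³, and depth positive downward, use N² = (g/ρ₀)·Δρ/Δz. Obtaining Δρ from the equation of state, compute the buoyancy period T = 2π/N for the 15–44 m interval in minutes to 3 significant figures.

8.10 min

ΔT = +2.0 K, ΔS = +1.10 psu (deep − shallow).
Δρ/ρ₀ = −αΔT + βΔS = -3.20 × 10⁻⁴ + 8.14 × 10⁻⁴ = 4.94 × 10⁻⁴, so Δρ ≈ 0.5073 kg m⁻³.
N² = (g/ρ₀)·Δρ/Δz = g·(Δρ/ρ₀)/Δz = 9.81 × 4.94 × 10⁻⁴ / 29 = 1.6711 × 10⁻⁴ s⁻².
N = √(1.6711 × 10⁻⁴) = 0.012927 rad s⁻¹ → T = 2π/N = 486.05 s = 8.1008 min ≈ 8.10 min.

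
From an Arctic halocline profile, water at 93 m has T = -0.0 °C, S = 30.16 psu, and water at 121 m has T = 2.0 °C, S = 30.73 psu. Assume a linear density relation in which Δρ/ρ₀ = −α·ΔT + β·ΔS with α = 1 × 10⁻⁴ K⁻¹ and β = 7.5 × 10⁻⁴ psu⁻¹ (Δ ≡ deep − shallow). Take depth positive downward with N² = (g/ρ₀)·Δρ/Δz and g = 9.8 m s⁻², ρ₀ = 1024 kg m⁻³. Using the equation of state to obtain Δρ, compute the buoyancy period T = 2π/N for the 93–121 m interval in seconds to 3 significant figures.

ΔT = +2.0 K, ΔS = +0.57 psu (deep − shallow).
Δρ/ρ₀ = −αΔT + βΔS = -2.00 × 10⁻⁴ + 4.275 × 10⁻⁴ = 2.275 × 10⁻⁴, so Δρ ≈ 0.2330 kg m⁻³.
N² = (g/ρ₀)·Δρ/Δz = g·(Δρ/ρ₀)/Δz = 9.8 × 2.275 × 10⁻⁴ / 28 = 7.9625 × 10⁻⁵ s⁻².
N = √(7.9625 × 10⁻⁵) = 8.9233 × 10⁻³ rad s⁻¹ → T = 2π/N = 704.13 s ≈ 704 s.

704 s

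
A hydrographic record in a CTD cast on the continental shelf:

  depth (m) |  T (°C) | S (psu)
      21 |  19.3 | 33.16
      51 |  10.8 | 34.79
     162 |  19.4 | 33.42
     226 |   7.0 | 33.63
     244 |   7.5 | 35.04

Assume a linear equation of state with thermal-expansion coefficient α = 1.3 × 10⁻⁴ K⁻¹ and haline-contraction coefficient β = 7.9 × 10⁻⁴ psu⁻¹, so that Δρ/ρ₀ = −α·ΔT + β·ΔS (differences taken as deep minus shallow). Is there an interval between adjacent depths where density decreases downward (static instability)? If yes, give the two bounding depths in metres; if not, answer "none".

51–162 m

Evaluate Δρ/ρ₀ = −αΔT + βΔS across each adjacent pair:
  21–51 m: −αΔT+βΔS = −(1.3 × 10⁻⁴)(-8.5)+(7.9 × 10⁻⁴)(+1.63) = 2.4 × 10⁻³ → stable
  51–162 m: −αΔT+βΔS = −(1.3 × 10⁻⁴)(+8.6)+(7.9 × 10⁻⁴)(-1.37) = -2.2 × 10⁻³ → UNSTABLE
  162–226 m: −αΔT+βΔS = −(1.3 × 10⁻⁴)(-12.4)+(7.9 × 10⁻⁴)(+0.21) = 1.8 × 10⁻³ → stable
  226–244 m: −αΔT+βΔS = −(1.3 × 10⁻⁴)(+0.5)+(7.9 × 10⁻⁴)(+1.41) = 1.0 × 10⁻³ → stable
The 51–162 m interval has Δρ < 0: lighter water underlies denser water.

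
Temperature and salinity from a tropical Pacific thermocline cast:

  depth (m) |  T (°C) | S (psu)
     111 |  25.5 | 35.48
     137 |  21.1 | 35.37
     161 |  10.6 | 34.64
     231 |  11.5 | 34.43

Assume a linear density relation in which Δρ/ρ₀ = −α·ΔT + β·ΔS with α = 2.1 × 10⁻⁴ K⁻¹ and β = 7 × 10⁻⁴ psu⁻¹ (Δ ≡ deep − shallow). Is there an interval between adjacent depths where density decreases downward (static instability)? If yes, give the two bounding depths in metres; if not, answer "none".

Evaluate Δρ/ρ₀ = −αΔT + βΔS across each adjacent pair:
  111–137 m: −αΔT+βΔS = −(2.1 × 10⁻⁴)(-4.4)+(7 × 10⁻⁴)(-0.11) = 8.5 × 10⁻⁴ → stable
  137–161 m: −αΔT+βΔS = −(2.1 × 10⁻⁴)(-10.5)+(7 × 10⁻⁴)(-0.73) = 1.7 × 10⁻³ → stable
  161–231 m: −αΔT+βΔS = −(2.1 × 10⁻⁴)(+0.9)+(7 × 10⁻⁴)(-0.21) = -3.4 × 10⁻⁴ → UNSTABLE
The 161–231 m interval has Δρ < 0: lighter water underlies denser water.

161–231 m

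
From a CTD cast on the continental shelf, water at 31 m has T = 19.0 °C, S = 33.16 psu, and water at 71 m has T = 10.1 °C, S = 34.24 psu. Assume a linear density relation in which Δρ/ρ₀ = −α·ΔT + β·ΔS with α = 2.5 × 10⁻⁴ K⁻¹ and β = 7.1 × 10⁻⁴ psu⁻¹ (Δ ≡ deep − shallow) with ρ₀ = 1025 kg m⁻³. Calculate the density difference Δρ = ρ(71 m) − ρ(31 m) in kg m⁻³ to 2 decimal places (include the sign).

ΔT = -8.9 K, ΔS = +1.08 psu (deep − shallow).
Δρ/ρ₀ = −(2.5 × 10⁻⁴)(-8.9) + (7.1 × 10⁻⁴)(+1.08) = 2.9918 × 10⁻³.
Δρ = 1025 × (2.9918 × 10⁻³) = +3.07 kg m⁻³.
Positive Δρ: denser below, stable.

+3.07 kg m⁻³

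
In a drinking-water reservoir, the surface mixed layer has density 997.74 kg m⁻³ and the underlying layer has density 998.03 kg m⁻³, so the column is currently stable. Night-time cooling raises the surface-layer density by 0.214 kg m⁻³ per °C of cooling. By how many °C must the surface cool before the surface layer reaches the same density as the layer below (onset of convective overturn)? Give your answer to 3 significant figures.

1.36 °C

Density deficit of the surface layer: 998.03 − 997.74 = 0.29 kg m⁻³.
Required change = 0.29 / 0.214 = 1.36 °C.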